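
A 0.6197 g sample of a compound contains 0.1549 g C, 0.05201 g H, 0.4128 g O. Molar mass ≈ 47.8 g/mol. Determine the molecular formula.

CH4O2

Moles — C: 0.1549 / 12.01 = 0.0129 mol; H: 0.05201 / 1.008 = 0.0516 mol; O: 0.4128 / 16.00 = 0.0258 mol
Divide by the smallest (0.0129 mol C): C 1.000, H 4.001, O 2.000
→ CH4O2
Empirical-formula mass = 48.04 g/mol
n = 47.8 / 48.04 = 0.99 ≈ 1
Molecular formula = empirical formula = CH4O2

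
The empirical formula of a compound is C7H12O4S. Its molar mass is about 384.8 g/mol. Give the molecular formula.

C14H24O8S2

Empirical-formula mass = 192.24 g/mol
n = 384.8 / 192.24 = 2.00 ≈ 2
Molecular formula = (C7H12O4S)2 = C14H24O8S2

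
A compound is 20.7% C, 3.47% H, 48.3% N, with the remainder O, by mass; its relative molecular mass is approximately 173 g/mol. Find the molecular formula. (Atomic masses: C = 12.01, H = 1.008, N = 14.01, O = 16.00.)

C3H6N6O3

Assume 100 g: 20.7 g C, 3.47 g H, 48.3 g N, 27.53 g O.
Moles — C: 20.7 / 12.01 = 1.724 mol; H: 3.47 / 1.008 = 3.442 mol; N: 48.3 / 14.01 = 3.448 mol; O: 27.53 / 16.00 = 1.721 mol
Ratios (÷ 1.721): C 1.002, H 2.001, N 2.004, O 1.000
Ratio ≈ 1:2:2:1, so the empirical formula is CH2N2O
Empirical-formula mass = 58.05 g/mol
n = 173 / 58.05 = 2.98 ≈ 3
Molecular formula = (CH2N2O)×3 = C3H6N6O3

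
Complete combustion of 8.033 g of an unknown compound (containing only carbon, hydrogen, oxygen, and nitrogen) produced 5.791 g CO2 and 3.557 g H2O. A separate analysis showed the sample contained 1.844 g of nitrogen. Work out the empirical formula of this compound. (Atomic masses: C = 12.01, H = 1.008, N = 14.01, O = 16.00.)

mol C = 5.791 / 44.01 = 0.1316; mass C = 0.1316 × 12.01 = 1.580 g
mol H = 2 × (3.557 / 18.02) = 0.3948; mass H = 0.3948 × 1.008 = 0.3979 g
mol N = 1.844 / 14.01 = 0.1316
mass O = 8.033 − (3.822) = 4.211 g → mol O = 0.2632
Divide by the smallest (0.1316 mol C): C 1.000, H 3.000, N 1.000, O 2.000
→ CH3NO2

CH3NO2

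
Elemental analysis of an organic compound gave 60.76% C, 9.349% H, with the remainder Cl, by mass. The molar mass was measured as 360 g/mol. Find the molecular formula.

C18H33Cl3

Assume 100 g: 60.76 g C, 9.349 g H, 29.891 g Cl.
Moles — C: 60.76 / 12.01 = 5.059 mol; H: 9.349 / 1.008 = 9.275 mol; Cl: 29.891 / 35.45 = 0.8432 mol
Smallest is Cl at 0.8432 mol; normalising gives C 6.000, H 11.000, Cl 1.000
→ C6H11Cl
Empirical-formula mass = 118.60 g/mol
n = 360 / 118.60 = 3.04 ≈ 3
Molecular formula = (C6H11Cl)×3 = C18H33Cl3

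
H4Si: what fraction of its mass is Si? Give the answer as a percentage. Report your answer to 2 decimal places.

Molar mass = 4(1.008) + 1(28.09) = 32.122 g/mol
Mass of Si per mole = 1 × 28.09 = 28.090 g
% Si = 28.090 / 32.122 × 100 = 87.45%

87.45%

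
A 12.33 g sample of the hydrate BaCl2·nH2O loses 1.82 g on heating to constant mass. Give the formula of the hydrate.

Mass of anhydrous BaCl2 = 12.33 − 1.82 = 10.51 g
mol H2O = 1.82 / 18.02 = 0.101
Molar mass of BaCl2 = 208.23 g/mol → mol BaCl2 = 10.51 / 208.23 = 0.05047
n = 0.101 / 0.05047 = 2.00 ≈ 2 → BaCl2·2H2O

BaCl2·2H2O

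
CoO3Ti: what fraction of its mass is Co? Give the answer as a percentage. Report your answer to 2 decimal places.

Molar mass = 1(58.93) + 3(16.00) + 1(47.87) = 154.800 g/mol
Mass of Co per mole = 1 × 58.93 = 58.930 g
% Co = 58.930 / 154.800 × 100 = 38.07%

38.07%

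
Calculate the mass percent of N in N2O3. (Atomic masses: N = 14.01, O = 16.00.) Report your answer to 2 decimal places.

Molar mass = 2(14.01) + 3(16.00) = 76.020 g/mol
Mass of N per mole = 2 × 14.01 = 28.020 g
% N = 28.020 / 76.020 × 100 = 36.86%

36.86%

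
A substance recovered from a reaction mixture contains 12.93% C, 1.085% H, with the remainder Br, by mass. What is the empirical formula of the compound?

CHBr

Assume 100 g: 12.93 g C, 1.085 g H, 85.985 g Br.
n(C) = 12.93/12.01 = 1.077, n(H) = 1.085/1.008 = 1.076, n(Br) = 85.985/79.90 = 1.076
Divide by the smallest (1.076 mol Br): C 1.000, H 1.000, Br 1.000
Ratio ≈ 1:1:1, so the empirical formula is CHBr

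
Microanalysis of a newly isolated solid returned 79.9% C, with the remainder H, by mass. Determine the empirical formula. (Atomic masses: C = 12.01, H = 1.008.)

CH3

Assume 100 g: 79.9 g C, 20.1 g H.
n(C) = 79.9/12.01 = 6.653, n(H) = 20.1/1.008 = 19.94
Smallest is C at 6.653 mol; normalising gives C 1.000, H 2.997
≈ 1:3 → CH3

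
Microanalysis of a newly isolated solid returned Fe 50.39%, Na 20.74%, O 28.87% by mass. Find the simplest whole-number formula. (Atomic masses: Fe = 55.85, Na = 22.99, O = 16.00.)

Assume 100 g: 50.39 g Fe, 20.74 g Na, 28.87 g O.
Moles — Fe: 50.39 / 55.85 = 0.9022 mol; Na: 20.74 / 22.99 = 0.9021 mol; O: 28.87 / 16.00 = 1.804 mol
Smallest is Na at 0.9021 mol; normalising gives Fe 1.000, Na 1.000, O 2.000
≈ 1:1:2 → FeNaO2

FeNaO2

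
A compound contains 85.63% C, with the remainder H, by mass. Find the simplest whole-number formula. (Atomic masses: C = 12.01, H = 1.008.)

Assume 100 g: 85.63 g C, 14.37 g H.
Moles — C: 85.63 / 12.01 = 7.13 mol; H: 14.37 / 1.008 = 14.26 mol
Divide by the smallest (7.13 mol C): C 1.000, H 1.999
→ CH2

CH2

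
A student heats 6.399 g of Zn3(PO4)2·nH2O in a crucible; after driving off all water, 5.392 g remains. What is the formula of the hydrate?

Zn3(PO4)2·4H2O

Mass of water lost = 6.399 − 5.392 = 1.007 g → 1.007 / 18.02 = 0.05588 mol H2O
Molar mass of Zn3(PO4)2 = 386.08 g/mol → mol Zn3(PO4)2 = 5.392 / 386.08 = 0.01397
n = 0.05588 / 0.01397 = 4.00 ≈ 4 → Zn3(PO4)2·4H2O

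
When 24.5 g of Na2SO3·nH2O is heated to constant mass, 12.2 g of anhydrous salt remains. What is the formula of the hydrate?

Mass of water lost = 24.5 − 12.2 = 12.3 g → 12.3 / 18.02 = 0.6826 mol H2O
Molar mass of Na2SO3 = 126.05 g/mol → mol Na2SO3 = 12.2 / 126.05 = 0.09679
n = 0.6826 / 0.09679 = 7.05 ≈ 7 → Na2SO3·7H2O

Na2SO3·7H2O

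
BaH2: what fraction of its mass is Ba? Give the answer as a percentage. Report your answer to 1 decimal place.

Molar mass = 1(137.33) + 2(1.008) = 139.346 g/mol
Mass of Ba per mole = 1 × 137.33 = 137.330 g
% Ba = 137.330 / 139.346 × 100 = 98.6%

98.6%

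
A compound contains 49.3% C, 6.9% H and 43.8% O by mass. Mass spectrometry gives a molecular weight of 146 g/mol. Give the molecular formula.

Assume 100 g: 49.3 g C, 6.9 g H, 43.8 g O.
n(C) = 49.3/12.01 = 4.105, n(H) = 6.9/1.008 = 6.845, n(O) = 43.8/16.00 = 2.737
Ratios (÷ 2.737): C 1.500, H 2.501, O 1.000
Scaling by 2: C 3.00, H 5.00, O 2.00 → C3H5O2
Empirical-formula mass = 73.07 g/mol
n = 146 / 73.07 = 2.00 ≈ 2
Molecular formula = (C3H5O2)×2 = C6H10O4

C6H10O4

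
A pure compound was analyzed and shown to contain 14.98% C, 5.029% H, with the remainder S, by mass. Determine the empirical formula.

Assume 100 g: 14.98 g C, 5.029 g H, 79.991 g S.
n(C) = 14.98/12.01 = 1.247, n(H) = 5.029/1.008 = 4.989, n(S) = 79.991/32.07 = 2.494
Divide by the smallest (1.247 mol C): C 1.000, H 4.000, S 2.000
Ratio ≈ 1:4:2, so the empirical formula is CH4S2

CH4S2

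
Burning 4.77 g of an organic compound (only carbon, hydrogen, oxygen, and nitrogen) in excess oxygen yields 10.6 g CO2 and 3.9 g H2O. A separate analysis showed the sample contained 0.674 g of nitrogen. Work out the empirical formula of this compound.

C5H9NO

mol C = 10.6 / 44.01 = 0.2409; mass C = 0.2409 × 12.01 = 2.893 g
mol H = 2 × (3.9 / 18.02) = 0.4329; mass H = 0.4329 × 1.008 = 0.4363 g
mol N = 0.674 / 14.01 = 0.04811
mass O = 4.77 − (4.003) = 0.7670 g → mol O = 0.04794
Divide by the smallest (0.04794 mol O): C 5.024, H 9.029, N 1.004, O 1.000
→ C5H9NO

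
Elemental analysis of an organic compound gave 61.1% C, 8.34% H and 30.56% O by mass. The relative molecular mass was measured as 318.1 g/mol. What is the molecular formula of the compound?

C16H26O6

Assume 100 g: 61.1 g C, 8.34 g H, 30.56 g O.
Moles — C: 61.1 / 12.01 = 5.087 mol; H: 8.34 / 1.008 = 8.274 mol; O: 30.56 / 16.00 = 1.91 mol
Divide by the smallest (1.91 mol O): C 2.664, H 4.332, O 1.000
×3: C 7.99, H 13.00, O 3.00 → C8H13O3
Empirical-formula mass = 157.18 g/mol
n = 318.1 / 157.18 = 2.02 ≈ 2
Molecular formula = (C8H13O3)×2 = C16H26O6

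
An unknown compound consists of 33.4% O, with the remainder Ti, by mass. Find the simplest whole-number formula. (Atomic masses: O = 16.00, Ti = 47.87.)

O3Ti2

Assume 100 g: 33.4 g O, 66.6 g Ti.
n(O) = 33.4/16.00 = 2.087, n(Ti) = 66.6/47.87 = 1.391
Smallest is Ti at 1.391 mol; normalising gives O 1.500, Ti 1.000
×2: O 3.00, Ti 2.00 → O3Ti2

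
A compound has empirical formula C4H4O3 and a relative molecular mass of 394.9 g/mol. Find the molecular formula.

Empirical-formula mass = 100.07 g/mol
n = 394.9 / 100.07 = 3.95 ≈ 4
Molecular formula = (C4H4O3)4 = C16H16O12

C16H16O12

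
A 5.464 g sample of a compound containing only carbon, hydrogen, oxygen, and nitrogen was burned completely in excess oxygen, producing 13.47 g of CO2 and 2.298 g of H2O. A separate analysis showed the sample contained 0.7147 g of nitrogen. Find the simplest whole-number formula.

mol C = 13.47 / 44.01 = 0.3061; mass C = 0.3061 × 12.01 = 3.676 g
mol H = 2 × (2.298 / 18.02) = 0.2550; mass H = 0.2550 × 1.008 = 0.2571 g
mol N = 0.7147 / 14.01 = 0.05101
mass O = 5.464 − (4.648) = 0.8163 g → mol O = 0.05102
Smallest is N at 0.05101 mol; normalising gives C 6.000, H 5.000, N 1.000, O 1.000
Ratio ≈ 6:5:1:1, so the empirical formula is C6H5NO

C6H5NO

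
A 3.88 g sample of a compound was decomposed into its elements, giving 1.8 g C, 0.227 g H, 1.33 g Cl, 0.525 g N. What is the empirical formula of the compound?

C: 1.8 g ÷ 12.01 g/mol = 0.1499 mol
H: 0.227 g ÷ 1.008 g/mol = 0.2252 mol
Cl: 1.33 g ÷ 35.45 g/mol = 0.03752 mol
N: 0.525 g ÷ 14.01 g/mol = 0.03747 mol
Smallest is N at 0.03747 mol; normalising gives C 4.000, H 6.010, Cl 1.001, N 1.000
→ C4H6ClN

C4H6ClN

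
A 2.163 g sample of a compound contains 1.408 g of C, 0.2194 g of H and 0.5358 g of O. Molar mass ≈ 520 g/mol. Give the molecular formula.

C28H52O8

Moles — C: 1.408 / 12.01 = 0.1172 mol; H: 0.2194 / 1.008 = 0.2177 mol; O: 0.5358 / 16.00 = 0.03349 mol
Ratios (÷ 0.03349): C 3.501, H 6.500, O 1.000
×2: C 7.00, H 13.00, O 2.00 → C7H13O2
Empirical-formula mass = 129.17 g/mol
n = 520 / 129.17 = 4.03 ≈ 4
Molecular formula = (C7H13O2)×4 = C28H52O8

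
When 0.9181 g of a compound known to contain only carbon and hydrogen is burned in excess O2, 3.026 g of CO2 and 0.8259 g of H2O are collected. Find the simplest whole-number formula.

C3H4

mol C = 3.026 / 44.01 = 0.06876; mass C = 0.06876 × 12.01 = 0.8258 g
mol H = 2 × (0.8259 / 18.02) = 0.09166; mass H = 0.09166 × 1.008 = 0.09240 g
Smallest is C at 0.06876 mol; normalising gives C 1.000, H 1.333
Scaling by 3: C 3.00, H 4.00 → C3H4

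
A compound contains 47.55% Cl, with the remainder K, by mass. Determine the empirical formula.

ClK

Assume 100 g: 47.55 g Cl, 52.45 g K.
Moles — Cl: 47.55 / 35.45 = 1.341 mol; K: 52.45 / 39.10 = 1.341 mol
Smallest is Cl at 1.341 mol; normalising gives Cl 1.000, K 1.000
≈ 1:1 → ClK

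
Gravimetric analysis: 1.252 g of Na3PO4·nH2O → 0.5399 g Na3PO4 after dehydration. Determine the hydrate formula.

Mass of water lost = 1.252 − 0.5399 = 0.7121 g → 0.7121 / 18.02 = 0.03952 mol H2O
Molar mass of Na3PO4 = 163.94 g/mol → mol Na3PO4 = 0.5399 / 163.94 = 0.003293
n = 0.03952 / 0.003293 = 12.00 ≈ 12 → Na3PO4·12H2O

Na3PO4·12H2O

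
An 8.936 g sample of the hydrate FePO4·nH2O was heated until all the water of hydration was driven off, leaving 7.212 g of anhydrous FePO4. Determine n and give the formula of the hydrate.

Mass of water lost = 8.936 − 7.212 = 1.724 g → 1.724 / 18.02 = 0.09567 mol H2O
Molar mass of FePO4 = 150.82 g/mol → mol FePO4 = 7.212 / 150.82 = 0.04782
n = 0.09567 / 0.04782 = 2.00 ≈ 2 → FePO4·2H2O

FePO4·2H2O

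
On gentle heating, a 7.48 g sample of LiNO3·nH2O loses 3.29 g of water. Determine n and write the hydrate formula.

Mass of anhydrous LiNO3 = 7.48 − 3.29 = 4.19 g
mol H2O = 3.29 / 18.02 = 0.1826
Molar mass of LiNO3 = 68.95 g/mol → mol LiNO3 = 4.19 / 68.95 = 0.06077
n = 0.1826 / 0.06077 = 3.00 ≈ 3 → LiNO3·3H2O

LiNO3·3H2O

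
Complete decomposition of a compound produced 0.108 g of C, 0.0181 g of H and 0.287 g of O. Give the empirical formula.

n(C) = 0.108/12.01 = 0.008993, n(H) = 0.0181/1.008 = 0.01796, n(O) = 0.287/16.00 = 0.01794
Divide by the smallest (0.008993 mol C): C 1.000, H 1.997, O 1.995
≈ 1:2:2 → CH2O2

CH2O2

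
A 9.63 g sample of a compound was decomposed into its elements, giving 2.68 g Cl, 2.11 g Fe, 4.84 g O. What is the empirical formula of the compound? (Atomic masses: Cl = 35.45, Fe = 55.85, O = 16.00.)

n(Cl) = 2.68/35.45 = 0.0756, n(Fe) = 2.11/55.85 = 0.03778, n(O) = 4.84/16.00 = 0.3025
Smallest is Fe at 0.03778 mol; normalising gives Cl 2.001, Fe 1.000, O 8.007
→ Cl2FeO8

Cl2FeO8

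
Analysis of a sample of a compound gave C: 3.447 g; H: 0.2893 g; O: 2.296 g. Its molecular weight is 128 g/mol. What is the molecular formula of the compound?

C6H6O3

C: 3.447 g ÷ 12.01 g/mol = 0.287 mol
H: 0.2893 g ÷ 1.008 g/mol = 0.287 mol
O: 2.296 g ÷ 16.00 g/mol = 0.1435 mol
Divide by the smallest (0.1435 mol O): C 2.000, H 2.000, O 1.000
→ C2H2O
Empirical-formula mass = 42.04 g/mol
n = 128 / 42.04 = 3.05 ≈ 3
Molecular formula = (C2H2O)×3 = C6H6O3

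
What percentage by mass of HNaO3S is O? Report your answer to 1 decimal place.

46.1%

Molar mass = 1(1.008) + 1(22.99) + 3(16.00) + 1(32.07) = 104.068 g/mol
Mass of O per mole = 3 × 16.00 = 48.000 g
% O = 48.000 / 104.068 × 100 = 46.1%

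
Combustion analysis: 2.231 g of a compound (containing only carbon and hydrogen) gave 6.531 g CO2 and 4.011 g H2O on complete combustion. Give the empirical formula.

mol C = 6.531 / 44.01 = 0.1484; mass C = 0.1484 × 12.01 = 1.782 g
mol H = 2 × (4.011 / 18.02) = 0.4452; mass H = 0.4452 × 1.008 = 0.4487 g
Smallest is C at 0.1484 mol; normalising gives C 1.000, H 3.000
→ CH3

CH3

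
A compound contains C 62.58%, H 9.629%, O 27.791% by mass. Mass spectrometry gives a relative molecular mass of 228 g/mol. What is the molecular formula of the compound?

C12H22O4

Assume 100 g: 62.58 g C, 9.629 g H, 27.791 g O.
C: 62.58 g ÷ 12.01 g/mol = 5.211 mol
H: 9.629 g ÷ 1.008 g/mol = 9.553 mol
O: 27.791 g ÷ 16.00 g/mol = 1.737 mol
Ratios (÷ 1.737): C 3.000, H 5.500, O 1.000
×2: C 6.00, H 11.00, O 2.00 → C6H11O2
Empirical-formula mass = 115.15 g/mol
n = 228 / 115.15 = 1.98 ≈ 2
Molecular formula = (C6H11O2)×2 = C12H22O4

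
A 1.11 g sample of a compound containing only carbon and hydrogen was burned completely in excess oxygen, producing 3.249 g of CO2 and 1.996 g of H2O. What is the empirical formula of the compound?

mol C = 3.249 / 44.01 = 0.07382; mass C = 0.07382 × 12.01 = 0.8866 g
mol H = 2 × (1.996 / 18.02) = 0.2215; mass H = 0.2215 × 1.008 = 0.2233 g
Divide by the smallest (0.07382 mol C): C 1.000, H 3.001
Ratio ≈ 1:3, so the empirical formula is CH3

CH3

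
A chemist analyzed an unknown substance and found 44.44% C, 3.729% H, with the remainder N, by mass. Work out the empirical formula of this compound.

Assume 100 g: 44.44 g C, 3.729 g H, 51.831 g N.
Moles — C: 44.44 / 12.01 = 3.7 mol; H: 3.729 / 1.008 = 3.699 mol; N: 51.831 / 14.01 = 3.7 mol
Smallest is H at 3.699 mol; normalising gives C 1.000, H 1.000, N 1.000
≈ 1:1:1 → CHN

CHN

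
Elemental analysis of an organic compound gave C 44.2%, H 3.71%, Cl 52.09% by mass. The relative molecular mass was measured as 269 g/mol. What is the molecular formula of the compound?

Assume 100 g: 44.2 g C, 3.71 g H, 52.09 g Cl.
Moles — C: 44.2 / 12.01 = 3.68 mol; H: 3.71 / 1.008 = 3.681 mol; Cl: 52.09 / 35.45 = 1.469 mol
Smallest is Cl at 1.469 mol; normalising gives C 2.505, H 2.505, Cl 1.000
×2: C 5.01, H 5.01, Cl 2.00 → C5H5Cl2
Empirical-formula mass = 135.99 g/mol
n = 269 / 135.99 = 1.98 ≈ 2
Molecular formula = (C5H5Cl2)×2 = C10H10Cl4

C10H10Cl4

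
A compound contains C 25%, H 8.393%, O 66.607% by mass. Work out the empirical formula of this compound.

Assume 100 g: 25 g C, 8.393 g H, 66.607 g O.
n(C) = 25/12.01 = 2.082, n(H) = 8.393/1.008 = 8.326, n(O) = 66.607/16.00 = 4.163
Smallest is C at 2.082 mol; normalising gives C 1.000, H 4.000, O 2.000
→ CH4O2

CH4O2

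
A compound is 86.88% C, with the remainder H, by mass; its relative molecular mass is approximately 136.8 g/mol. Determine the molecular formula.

Assume 100 g: 86.88 g C, 13.12 g H.
Moles — C: 86.88 / 12.01 = 7.234 mol; H: 13.12 / 1.008 = 13.02 mol
Divide by the smallest (7.234 mol C): C 1.000, H 1.799
Multiply by 5: C 5.00, H 9.00 → C5H9
Empirical-formula mass = 69.12 g/mol
n = 136.8 / 69.12 = 1.98 ≈ 2
Molecular formula = (C5H9)×2 = C10H18

C10H18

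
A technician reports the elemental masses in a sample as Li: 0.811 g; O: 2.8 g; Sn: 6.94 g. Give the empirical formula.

Li: 0.811 g ÷ 6.94 g/mol = 0.1169 mol
O: 2.8 g ÷ 16.00 g/mol = 0.175 mol
Sn: 6.94 g ÷ 118.71 g/mol = 0.05846 mol
Ratios (÷ 0.05846): Li 1.999, O 2.993, Sn 1.000
Ratio ≈ 2:3:1, so the empirical formula is Li2O3Sn

Li2O3Sn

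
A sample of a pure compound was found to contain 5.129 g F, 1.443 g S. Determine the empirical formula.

F6S

F: 5.129 g ÷ 19.00 g/mol = 0.2699 mol
S: 1.443 g ÷ 32.07 g/mol = 0.045 mol
Smallest is S at 0.045 mol; normalising gives F 5.999, S 1.000
Ratio ≈ 6:1, so the empirical formula is F6S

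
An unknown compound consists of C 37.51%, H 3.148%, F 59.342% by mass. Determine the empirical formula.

Assume 100 g: 37.51 g C, 3.148 g H, 59.342 g F.
C: 37.51 g ÷ 12.01 g/mol = 3.123 mol
H: 3.148 g ÷ 1.008 g/mol = 3.123 mol
F: 59.342 g ÷ 19.00 g/mol = 3.123 mol
Smallest is H at 3.123 mol; normalising gives C 1.000, H 1.000, F 1.000
Ratio ≈ 1:1:1, so the empirical formula is CHF

CHF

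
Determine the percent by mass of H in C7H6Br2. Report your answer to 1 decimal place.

Molar mass = 7(12.01) + 6(1.008) + 2(79.90) = 249.918 g/mol
Mass of H per mole = 6 × 1.008 = 6.048 g
% H = 6.048 / 249.918 × 100 = 2.4%

2.4%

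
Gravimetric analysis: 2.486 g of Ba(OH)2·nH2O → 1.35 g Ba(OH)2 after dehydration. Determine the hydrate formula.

Mass of water lost = 2.486 − 1.35 = 1.136 g → 1.136 / 18.02 = 0.06304 mol H2O
Molar mass of Ba(OH)2 = 171.35 g/mol → mol Ba(OH)2 = 1.35 / 171.35 = 0.007879
n = 0.06304 / 0.007879 = 8.00 ≈ 8 → Ba(OH)2·8H2O

Ba(OH)2·8H2O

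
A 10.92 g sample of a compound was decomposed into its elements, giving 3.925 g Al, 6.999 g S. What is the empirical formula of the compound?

Al2S3

Moles — Al: 3.925 / 26.98 = 0.1455 mol; S: 6.999 / 32.07 = 0.2182 mol
Ratios (÷ 0.1455): Al 1.000, S 1.500
×2: Al 2.00, S 3.00 → Al2S3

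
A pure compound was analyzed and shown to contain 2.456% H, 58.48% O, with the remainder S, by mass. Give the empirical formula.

Assume 100 g: 2.456 g H, 58.48 g O, 39.064 g S.
n(H) = 2.456/1.008 = 2.437, n(O) = 58.48/16.00 = 3.655, n(S) = 39.064/32.07 = 1.218
Ratios (÷ 1.218): H 2.000, O 3.001, S 1.000
≈ 2:3:1 → H2O3S

H2O3S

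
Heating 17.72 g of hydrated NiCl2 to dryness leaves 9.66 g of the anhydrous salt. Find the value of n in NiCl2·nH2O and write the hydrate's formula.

Mass of water lost = 17.72 − 9.66 = 8.06 g → 8.06 / 18.02 = 0.4473 mol H2O
Molar mass of NiCl2 = 129.59 g/mol → mol NiCl2 = 9.66 / 129.59 = 0.07454
n = 0.4473 / 0.07454 = 6.00 ≈ 6 → NiCl2·6H2O

NiCl2·6H2O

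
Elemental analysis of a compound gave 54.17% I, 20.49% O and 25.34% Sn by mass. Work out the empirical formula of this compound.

Assume 100 g: 54.17 g I, 20.49 g O, 25.34 g Sn.
Moles — I: 54.17 / 126.90 = 0.4269 mol; O: 20.49 / 16.00 = 1.281 mol; Sn: 25.34 / 118.71 = 0.2135 mol
Smallest is Sn at 0.2135 mol; normalising gives I 2.000, O 5.999, Sn 1.000
→ I2O6Sn

I2O6Sn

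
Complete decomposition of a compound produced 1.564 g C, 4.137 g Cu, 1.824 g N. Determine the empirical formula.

C2CuN2

C: 1.564 g ÷ 12.01 g/mol = 0.1302 mol
Cu: 4.137 g ÷ 63.55 g/mol = 0.0651 mol
N: 1.824 g ÷ 14.01 g/mol = 0.1302 mol
Ratios (÷ 0.0651): C 2.000, Cu 1.000, N 2.000
≈ 2:1:2 → C2CuN2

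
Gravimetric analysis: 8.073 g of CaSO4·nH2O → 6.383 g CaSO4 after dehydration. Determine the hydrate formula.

Mass of water lost = 8.073 − 6.383 = 1.69 g → 1.69 / 18.02 = 0.09378 mol H2O
Molar mass of CaSO4 = 136.15 g/mol → mol CaSO4 = 6.383 / 136.15 = 0.04688
n = 0.09378 / 0.04688 = 2.00 ≈ 2 → CaSO4·2H2O

CaSO4·2H2O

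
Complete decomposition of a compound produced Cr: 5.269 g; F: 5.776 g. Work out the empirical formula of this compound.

CrF3

Cr: 5.269 g ÷ 52.00 g/mol = 0.1013 mol
F: 5.776 g ÷ 19.00 g/mol = 0.304 mol
Smallest is Cr at 0.1013 mol; normalising gives Cr 1.000, F 3.000
→ CrF3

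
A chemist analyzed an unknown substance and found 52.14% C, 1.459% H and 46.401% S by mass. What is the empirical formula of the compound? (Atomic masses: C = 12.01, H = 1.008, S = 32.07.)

Assume 100 g: 52.14 g C, 1.459 g H, 46.401 g S.
n(C) = 52.14/12.01 = 4.341, n(H) = 1.459/1.008 = 1.447, n(S) = 46.401/32.07 = 1.447
Ratios (÷ 1.447): C 3.001, H 1.000, S 1.000
≈ 3:1:1 → C3HS

C3HS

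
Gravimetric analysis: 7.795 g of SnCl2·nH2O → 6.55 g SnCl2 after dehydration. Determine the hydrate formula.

Mass of water lost = 7.795 − 6.55 = 1.245 g → 1.245 / 18.02 = 0.06909 mol H2O
Molar mass of SnCl2 = 189.61 g/mol → mol SnCl2 = 6.55 / 189.61 = 0.03454
n = 0.06909 / 0.03454 = 2.00 ≈ 2 → SnCl2·2H2O

SnCl2·2H2O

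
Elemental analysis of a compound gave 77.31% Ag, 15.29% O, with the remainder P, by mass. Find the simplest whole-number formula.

Ag3O4P

Assume 100 g: 77.31 g Ag, 15.29 g O, 7.4 g P.
Ag: 77.31 g ÷ 107.87 g/mol = 0.7167 mol
O: 15.29 g ÷ 16.00 g/mol = 0.9556 mol
P: 7.4 g ÷ 30.97 g/mol = 0.2389 mol
Ratios (÷ 0.2389): Ag 2.999, O 3.999, P 1.000
Ratio ≈ 3:4:1, so the empirical formula is Ag3O4P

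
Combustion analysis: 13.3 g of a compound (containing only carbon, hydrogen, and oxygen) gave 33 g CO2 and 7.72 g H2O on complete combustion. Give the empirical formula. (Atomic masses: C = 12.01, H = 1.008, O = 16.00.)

C7H8O2

mol C = 33 / 44.01 = 0.7498; mass C = 0.7498 × 12.01 = 9.005 g
mol H = 2 × (7.72 / 18.02) = 0.8568; mass H = 0.8568 × 1.008 = 0.8637 g
mass O = 13.3 − (9.869) = 3.431 g → mol O = 0.2144
Smallest is O at 0.2144 mol; normalising gives C 3.497, H 3.996, O 1.000
Scaling by 2: C 6.99, H 7.99, O 2.00 → C7H8O2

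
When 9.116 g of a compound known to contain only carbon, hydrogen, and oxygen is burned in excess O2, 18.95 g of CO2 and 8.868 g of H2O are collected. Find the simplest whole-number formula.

mol C = 18.95 / 44.01 = 0.4306; mass C = 0.4306 × 12.01 = 5.171 g
mol H = 2 × (8.868 / 18.02) = 0.9842; mass H = 0.9842 × 1.008 = 0.9921 g
mass O = 9.116 − (6.163) = 2.953 g → mol O = 0.1845
Smallest is O at 0.1845 mol; normalising gives C 2.333, H 5.334, O 1.000
Multiply by 3: C 7.00, H 16.00, O 3.00 → C7H16O3

C7H16O3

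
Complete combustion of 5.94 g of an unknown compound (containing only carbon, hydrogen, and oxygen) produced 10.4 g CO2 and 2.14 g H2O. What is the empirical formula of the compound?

mol C = 10.4 / 44.01 = 0.2363; mass C = 0.2363 × 12.01 = 2.838 g
mol H = 2 × (2.14 / 18.02) = 0.2375; mass H = 0.2375 × 1.008 = 0.2394 g
mass O = 5.94 − (3.077) = 2.863 g → mol O = 0.1789
Divide by the smallest (0.1789 mol O): C 1.321, H 1.328, O 1.000
Multiply by 3: C 3.96, H 3.98, O 3.00 → C4H4O3

C4H4O3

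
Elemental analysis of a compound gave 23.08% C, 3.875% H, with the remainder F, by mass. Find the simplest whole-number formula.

Assume 100 g: 23.08 g C, 3.875 g H, 73.045 g F.
C: 23.08 g ÷ 12.01 g/mol = 1.922 mol
H: 3.875 g ÷ 1.008 g/mol = 3.844 mol
F: 73.045 g ÷ 19.00 g/mol = 3.844 mol
Smallest is C at 1.922 mol; normalising gives C 1.000, H 2.000, F 2.001
→ CH2F2

CH2F2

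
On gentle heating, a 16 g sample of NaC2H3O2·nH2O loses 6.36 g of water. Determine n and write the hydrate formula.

NaC2H3O2·3H2O

Mass of anhydrous NaC2H3O2 = 16 − 6.36 = 9.64 g
mol H2O = 6.36 / 18.02 = 0.3529
Molar mass of NaC2H3O2 = 82.03 g/mol → mol NaC2H3O2 = 9.64 / 82.03 = 0.1175
n = 0.3529 / 0.1175 = 3.00 ≈ 3 → NaC2H3O2·3H2O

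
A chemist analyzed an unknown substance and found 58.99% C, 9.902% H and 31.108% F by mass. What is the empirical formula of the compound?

Assume 100 g: 58.99 g C, 9.902 g H, 31.108 g F.
Moles — C: 58.99 / 12.01 = 4.912 mol; H: 9.902 / 1.008 = 9.823 mol; F: 31.108 / 19.00 = 1.637 mol
Smallest is F at 1.637 mol; normalising gives C 3.000, H 6.000, F 1.000
→ C3H6F

C3H6F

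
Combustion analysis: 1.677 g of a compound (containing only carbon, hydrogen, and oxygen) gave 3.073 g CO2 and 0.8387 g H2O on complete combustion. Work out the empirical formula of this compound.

mol C = 3.073 / 44.01 = 0.06983; mass C = 0.06983 × 12.01 = 0.8386 g
mol H = 2 × (0.8387 / 18.02) = 0.09309; mass H = 0.09309 × 1.008 = 0.09383 g
mass O = 1.677 − (0.9324) = 0.7446 g → mol O = 0.04654
Divide by the smallest (0.04654 mol O): C 1.500, H 2.000, O 1.000
Multiply by 2: C 3.00, H 4.00, O 2.00 → C3H4O2

C3H4O2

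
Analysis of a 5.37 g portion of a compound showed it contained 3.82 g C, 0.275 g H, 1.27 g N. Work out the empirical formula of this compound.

C7H6N2

n(C) = 3.82/12.01 = 0.3181, n(H) = 0.275/1.008 = 0.2728, n(N) = 1.27/14.01 = 0.09065
Smallest is N at 0.09065 mol; normalising gives C 3.509, H 3.010, N 1.000
Multiply by 2: C 7.02, H 6.02, N 2.00 → C7H6N2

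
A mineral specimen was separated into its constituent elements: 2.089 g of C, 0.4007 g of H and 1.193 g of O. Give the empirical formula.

C7H16O3

n(C) = 2.089/12.01 = 0.1739, n(H) = 0.4007/1.008 = 0.3975, n(O) = 1.193/16.00 = 0.07456
Divide by the smallest (0.07456 mol O): C 2.333, H 5.331, O 1.000
Scaling by 3: C 7.00, H 15.99, O 3.00 → C7H16O3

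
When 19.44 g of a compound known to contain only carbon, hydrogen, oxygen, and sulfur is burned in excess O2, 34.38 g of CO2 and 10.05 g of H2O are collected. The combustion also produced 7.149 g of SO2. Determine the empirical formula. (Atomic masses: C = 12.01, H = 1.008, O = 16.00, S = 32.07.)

mol C = 34.38 / 44.01 = 0.7812; mass C = 0.7812 × 12.01 = 9.382 g
mol H = 2 × (10.05 / 18.02) = 1.115; mass H = 1.115 × 1.008 = 1.124 g
mol S = 7.149 / 64.07 = 0.1116; mass S = 3.578 g
mass O = 19.44 − (14.08) = 5.355 g → mol O = 0.3347
Ratios (÷ 0.1116): C 7.001, H 9.997, O 3.000, S 1.000
→ C7H10O3S

C7H10O3S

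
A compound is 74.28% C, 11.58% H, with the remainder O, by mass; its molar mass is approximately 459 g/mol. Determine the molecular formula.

Assume 100 g: 74.28 g C, 11.58 g H, 14.14 g O.
C: 74.28 g ÷ 12.01 g/mol = 6.185 mol
H: 11.58 g ÷ 1.008 g/mol = 11.49 mol
O: 14.14 g ÷ 16.00 g/mol = 0.8838 mol
Smallest is O at 0.8838 mol; normalising gives C 6.998, H 12.999, O 1.000
≈ 7:13:1 → C7H13O
Empirical-formula mass = 113.17 g/mol
n = 459 / 113.17 = 4.06 ≈ 4
Molecular formula = (C7H13O)×4 = C28H52O4

C28H52O4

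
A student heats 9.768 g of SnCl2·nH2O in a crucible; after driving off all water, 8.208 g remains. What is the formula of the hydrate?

Mass of water lost = 9.768 − 8.208 = 1.56 g → 1.56 / 18.02 = 0.08657 mol H2O
Molar mass of SnCl2 = 189.61 g/mol → mol SnCl2 = 8.208 / 189.61 = 0.04329
n = 0.08657 / 0.04329 = 2.00 ≈ 2 → SnCl2·2H2O

SnCl2·2H2O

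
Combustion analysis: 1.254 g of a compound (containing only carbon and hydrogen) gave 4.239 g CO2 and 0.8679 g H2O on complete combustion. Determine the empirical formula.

mol C = 4.239 / 44.01 = 0.09632; mass C = 0.09632 × 12.01 = 1.157 g
mol H = 2 × (0.8679 / 18.02) = 0.09633; mass H = 0.09633 × 1.008 = 0.09710 g
Divide by the smallest (0.09632 mol C): C 1.000, H 1.000
→ CH

CH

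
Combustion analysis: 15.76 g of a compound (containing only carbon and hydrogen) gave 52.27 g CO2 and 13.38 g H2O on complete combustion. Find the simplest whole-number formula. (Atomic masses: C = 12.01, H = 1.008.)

mol C = 52.27 / 44.01 = 1.188; mass C = 1.188 × 12.01 = 14.26 g
mol H = 2 × (13.38 / 18.02) = 1.485; mass H = 1.485 × 1.008 = 1.497 g
Divide by the smallest (1.188 mol C): C 1.000, H 1.250
Scaling by 4: C 4.00, H 5.00 → C4H5

C4H5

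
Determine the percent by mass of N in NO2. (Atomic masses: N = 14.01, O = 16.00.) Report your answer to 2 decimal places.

30.45%

Molar mass = 1(14.01) + 2(16.00) = 46.010 g/mol
Mass of N per mole = 1 × 14.01 = 14.010 g
% N = 14.010 / 46.010 × 100 = 30.45%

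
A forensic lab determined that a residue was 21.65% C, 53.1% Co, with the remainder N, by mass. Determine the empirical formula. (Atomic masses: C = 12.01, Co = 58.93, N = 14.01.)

C2CoN2

Assume 100 g: 21.65 g C, 53.1 g Co, 25.25 g N.
n(C) = 21.65/12.01 = 1.803, n(Co) = 53.1/58.93 = 0.9011, n(N) = 25.25/14.01 = 1.802
Ratios (÷ 0.9011): C 2.001, Co 1.000, N 2.000
→ C2CoN2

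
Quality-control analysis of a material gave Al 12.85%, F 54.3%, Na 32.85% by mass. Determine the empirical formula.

AlF6Na3

Assume 100 g: 12.85 g Al, 54.3 g F, 32.85 g Na.
Moles — Al: 12.85 / 26.98 = 0.4763 mol; F: 54.3 / 19.00 = 2.858 mol; Na: 32.85 / 22.99 = 1.429 mol
Smallest is Al at 0.4763 mol; normalising gives Al 1.000, F 6.000, Na 3.000
≈ 1:6:3 → AlF6Na3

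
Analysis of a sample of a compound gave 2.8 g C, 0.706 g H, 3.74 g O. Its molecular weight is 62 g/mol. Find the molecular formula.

Moles — C: 2.8 / 12.01 = 0.2331 mol; H: 0.706 / 1.008 = 0.7004 mol; O: 3.74 / 16.00 = 0.2338 mol
Ratios (÷ 0.2331): C 1.000, H 3.004, O 1.003
≈ 1:3:1 → CH3O
Empirical-formula mass = 31.03 g/mol
n = 62 / 31.03 = 2.00 ≈ 2
Molecular formula = (CH3O)×2 = C2H6O2

C2H6O2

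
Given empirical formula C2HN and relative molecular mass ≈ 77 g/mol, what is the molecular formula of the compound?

Empirical-formula mass = 39.04 g/mol
n = 77 / 39.04 = 1.97 ≈ 2
Molecular formula = (C2HN)2 = C4H2N2

C4H2N2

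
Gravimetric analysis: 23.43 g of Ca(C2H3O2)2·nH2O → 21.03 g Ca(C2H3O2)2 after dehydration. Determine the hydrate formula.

Mass of water lost = 23.43 − 21.03 = 2.4 g → 2.4 / 18.02 = 0.1332 mol H2O
Molar mass of Ca(C2H3O2)2 = 158.17 g/mol → mol Ca(C2H3O2)2 = 21.03 / 158.17 = 0.133
n = 0.1332 / 0.133 = 1.00 ≈ 1 → Ca(C2H3O2)2·H2O

Ca(C2H3O2)2·H2O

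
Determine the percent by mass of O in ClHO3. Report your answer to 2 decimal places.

Molar mass = 1(35.45) + 1(1.008) + 3(16.00) = 84.458 g/mol
Mass of O per mole = 3 × 16.00 = 48.000 g
% O = 48.000 / 84.458 × 100 = 56.83%

56.83%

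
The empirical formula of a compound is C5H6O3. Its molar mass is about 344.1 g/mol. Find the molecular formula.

C15H18O9

Empirical-formula mass = 114.10 g/mol
n = 344.1 / 114.10 = 3.02 ≈ 3
Molecular formula = (C5H6O3)3 = C15H18O9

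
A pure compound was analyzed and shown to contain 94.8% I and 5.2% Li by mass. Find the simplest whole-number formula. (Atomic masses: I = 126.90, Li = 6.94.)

ILi

Assume 100 g: 94.8 g I, 5.2 g Li.
Moles — I: 94.8 / 126.90 = 0.747 mol; Li: 5.2 / 6.94 = 0.7493 mol
Smallest is I at 0.747 mol; normalising gives I 1.000, Li 1.003
→ ILi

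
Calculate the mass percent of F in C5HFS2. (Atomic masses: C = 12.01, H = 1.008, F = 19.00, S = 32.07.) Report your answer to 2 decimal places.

13.18%

Molar mass = 5(12.01) + 1(1.008) + 1(19.00) + 2(32.07) = 144.198 g/mol
Mass of F per mole = 1 × 19.00 = 19.000 g
% F = 19.000 / 144.198 × 100 = 13.18%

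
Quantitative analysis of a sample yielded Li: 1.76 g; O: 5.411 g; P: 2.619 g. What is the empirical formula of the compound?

n(Li) = 1.76/6.94 = 0.2536, n(O) = 5.411/16.00 = 0.3382, n(P) = 2.619/30.97 = 0.08457
Ratios (÷ 0.08457): Li 2.999, O 3.999, P 1.000
≈ 3:4:1 → Li3O4P

Li3O4P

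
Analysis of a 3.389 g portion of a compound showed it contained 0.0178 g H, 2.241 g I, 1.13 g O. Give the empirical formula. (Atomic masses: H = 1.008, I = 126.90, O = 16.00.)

Moles — H: 0.0178 / 1.008 = 0.01766 mol; I: 2.241 / 126.90 = 0.01766 mol; O: 1.13 / 16.00 = 0.07062 mol
Divide by the smallest (0.01766 mol H): H 1.000, I 1.000, O 3.999
≈ 1:1:4 → HIO4

HIO4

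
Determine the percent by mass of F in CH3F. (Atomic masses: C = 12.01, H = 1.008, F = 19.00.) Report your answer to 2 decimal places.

55.83%

Molar mass = 1(12.01) + 3(1.008) + 1(19.00) = 34.034 g/mol
Mass of F per mole = 1 × 19.00 = 19.000 g
% F = 19.000 / 34.034 × 100 = 55.83%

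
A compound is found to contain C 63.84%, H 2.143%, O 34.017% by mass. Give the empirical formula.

C5H2O2

Assume 100 g: 63.84 g C, 2.143 g H, 34.017 g O.
Moles — C: 63.84 / 12.01 = 5.316 mol; H: 2.143 / 1.008 = 2.126 mol; O: 34.017 / 16.00 = 2.126 mol
Divide by the smallest (2.126 mol H): C 2.500, H 1.000, O 1.000
×2: C 5.00, H 2.00, O 2.00 → C5H2O2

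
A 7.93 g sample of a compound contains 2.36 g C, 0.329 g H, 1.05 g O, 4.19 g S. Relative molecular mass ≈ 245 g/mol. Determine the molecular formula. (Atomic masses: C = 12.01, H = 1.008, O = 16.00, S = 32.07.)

C6H10O2S4

Moles — C: 2.36 / 12.01 = 0.1965 mol; H: 0.329 / 1.008 = 0.3264 mol; O: 1.05 / 16.00 = 0.06563 mol; S: 4.19 / 32.07 = 0.1307 mol
Ratios (÷ 0.06563): C 2.994, H 4.974, O 1.000, S 1.991
Ratio ≈ 3:5:1:2, so the empirical formula is C3H5OS2
Empirical-formula mass = 121.21 g/mol
n = 245 / 121.21 = 2.02 ≈ 2
Molecular formula = (C3H5OS2)×2 = C6H10O2S4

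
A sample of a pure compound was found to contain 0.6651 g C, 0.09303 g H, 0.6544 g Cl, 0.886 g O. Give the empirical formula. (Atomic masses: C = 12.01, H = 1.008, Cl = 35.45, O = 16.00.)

C3H5ClO3

n(C) = 0.6651/12.01 = 0.05538, n(H) = 0.09303/1.008 = 0.09229, n(Cl) = 0.6544/35.45 = 0.01846, n(O) = 0.886/16.00 = 0.05538
Divide by the smallest (0.01846 mol Cl): C 3.000, H 5.000, Cl 1.000, O 3.000
≈ 3:5:1:3 → C3H5ClO3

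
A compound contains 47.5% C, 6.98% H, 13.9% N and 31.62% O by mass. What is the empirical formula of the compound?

Assume 100 g: 47.5 g C, 6.98 g H, 13.9 g N, 31.62 g O.
C: 47.5 g ÷ 12.01 g/mol = 3.955 mol
H: 6.98 g ÷ 1.008 g/mol = 6.925 mol
N: 13.9 g ÷ 14.01 g/mol = 0.9921 mol
O: 31.62 g ÷ 16.00 g/mol = 1.976 mol
Divide by the smallest (0.9921 mol N): C 3.986, H 6.979, N 1.000, O 1.992
Ratio ≈ 4:7:1:2, so the empirical formula is C4H7NO2

C4H7NO2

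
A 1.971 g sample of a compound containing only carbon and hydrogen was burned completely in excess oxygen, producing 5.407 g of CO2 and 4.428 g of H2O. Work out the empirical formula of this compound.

CH4

mol C = 5.407 / 44.01 = 0.1229; mass C = 0.1229 × 12.01 = 1.476 g
mol H = 2 × (4.428 / 18.02) = 0.4915; mass H = 0.4915 × 1.008 = 0.4954 g
Divide by the smallest (0.1229 mol C): C 1.000, H 4.000
→ CH4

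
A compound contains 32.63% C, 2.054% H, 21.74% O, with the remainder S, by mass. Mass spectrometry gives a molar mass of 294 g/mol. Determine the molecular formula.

Assume 100 g: 32.63 g C, 2.054 g H, 21.74 g O, 43.576 g S.
n(C) = 32.63/12.01 = 2.717, n(H) = 2.054/1.008 = 2.038, n(O) = 21.74/16.00 = 1.359, n(S) = 43.576/32.07 = 1.359
Divide by the smallest (1.359 mol O): C 2.000, H 1.500, O 1.000, S 1.000
Multiply by 2: C 4.00, H 3.00, O 2.00, S 2.00 → C4H3O2S2
Empirical-formula mass = 147.20 g/mol
n = 294 / 147.20 = 2.00 ≈ 2
Molecular formula = (C4H3O2S2)×2 = C8H6O4S4

C8H6O4S4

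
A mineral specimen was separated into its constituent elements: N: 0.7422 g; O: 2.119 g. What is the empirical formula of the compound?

N2O5

n(N) = 0.7422/14.01 = 0.05298, n(O) = 2.119/16.00 = 0.1324
Divide by the smallest (0.05298 mol N): N 1.000, O 2.500
Scaling by 2: N 2.00, O 5.00 → N2O5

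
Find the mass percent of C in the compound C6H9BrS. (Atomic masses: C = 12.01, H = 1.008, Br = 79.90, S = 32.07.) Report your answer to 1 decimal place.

Molar mass = 6(12.01) + 9(1.008) + 1(79.90) + 1(32.07) = 193.102 g/mol
Mass of C per mole = 6 × 12.01 = 72.060 g
% C = 72.060 / 193.102 × 100 = 37.3%

37.3%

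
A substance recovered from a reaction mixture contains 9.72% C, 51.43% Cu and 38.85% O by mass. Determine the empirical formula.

Assume 100 g: 9.72 g C, 51.43 g Cu, 38.85 g O.
Moles — C: 9.72 / 12.01 = 0.8093 mol; Cu: 51.43 / 63.55 = 0.8093 mol; O: 38.85 / 16.00 = 2.428 mol
Divide by the smallest (0.8093 mol Cu): C 1.000, Cu 1.000, O 3.000
≈ 1:1:3 → CCuO3

CCuO3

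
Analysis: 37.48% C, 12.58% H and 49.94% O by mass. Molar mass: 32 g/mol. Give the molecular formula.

CH4O

Assume 100 g: 37.48 g C, 12.58 g H, 49.94 g O.
C: 37.48 g ÷ 12.01 g/mol = 3.121 mol
H: 12.58 g ÷ 1.008 g/mol = 12.48 mol
O: 49.94 g ÷ 16.00 g/mol = 3.121 mol
Smallest is C at 3.121 mol; normalising gives C 1.000, H 3.999, O 1.000
Ratio ≈ 1:4:1, so the empirical formula is CH4O
Empirical-formula mass = 32.04 g/mol
n = 32 / 32.04 = 1.00 ≈ 1
Molecular formula = empirical formula = CH4O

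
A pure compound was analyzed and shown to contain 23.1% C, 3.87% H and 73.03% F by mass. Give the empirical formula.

CH2F2

Assume 100 g: 23.1 g C, 3.87 g H, 73.03 g F.
n(C) = 23.1/12.01 = 1.923, n(H) = 3.87/1.008 = 3.839, n(F) = 73.03/19.00 = 3.844
Divide by the smallest (1.923 mol C): C 1.000, H 1.996, F 1.998
Ratio ≈ 1:2:2, so the empirical formula is CH2F2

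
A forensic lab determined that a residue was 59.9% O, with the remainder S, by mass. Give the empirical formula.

O3S

Assume 100 g: 59.9 g O, 40.1 g S.
Moles — O: 59.9 / 16.00 = 3.744 mol; S: 40.1 / 32.07 = 1.25 mol
Smallest is S at 1.25 mol; normalising gives O 2.994, S 1.000
≈ 3:1 → O3S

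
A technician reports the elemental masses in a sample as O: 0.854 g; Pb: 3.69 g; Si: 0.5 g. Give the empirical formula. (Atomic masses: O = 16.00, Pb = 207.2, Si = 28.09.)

O3PbSi

n(O) = 0.854/16.00 = 0.05337, n(Pb) = 3.69/207.2 = 0.01781, n(Si) = 0.5/28.09 = 0.0178
Divide by the smallest (0.0178 mol Si): O 2.999, Pb 1.001, Si 1.000
Ratio ≈ 3:1:1, so the empirical formula is O3PbSi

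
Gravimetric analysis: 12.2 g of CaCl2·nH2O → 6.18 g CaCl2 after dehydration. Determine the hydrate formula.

CaCl2·6H2O

Mass of water lost = 12.2 − 6.18 = 6.02 g → 6.02 / 18.02 = 0.3341 mol H2O
Molar mass of CaCl2 = 110.98 g/mol → mol CaCl2 = 6.18 / 110.98 = 0.05569
n = 0.3341 / 0.05569 = 6.00 ≈ 6 → CaCl2·6H2O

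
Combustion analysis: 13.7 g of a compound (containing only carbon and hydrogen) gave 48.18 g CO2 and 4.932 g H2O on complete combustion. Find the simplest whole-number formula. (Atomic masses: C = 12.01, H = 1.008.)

C2H

mol C = 48.18 / 44.01 = 1.095; mass C = 1.095 × 12.01 = 13.15 g
mol H = 2 × (4.932 / 18.02) = 0.5474; mass H = 0.5474 × 1.008 = 0.5518 g
Smallest is H at 0.5474 mol; normalising gives C 2.000, H 1.000
→ C2H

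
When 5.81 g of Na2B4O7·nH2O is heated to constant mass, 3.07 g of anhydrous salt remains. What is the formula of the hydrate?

Na2B4O7·10H2O

Mass of water lost = 5.81 − 3.07 = 2.74 g → 2.74 / 18.02 = 0.1521 mol H2O
Molar mass of Na2B4O7 = 201.22 g/mol → mol Na2B4O7 = 3.07 / 201.22 = 0.01526
n = 0.1521 / 0.01526 = 9.97 ≈ 10 → Na2B4O7·10H2O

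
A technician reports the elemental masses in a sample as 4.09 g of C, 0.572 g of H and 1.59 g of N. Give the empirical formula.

C3H5N

Moles — C: 4.09 / 12.01 = 0.3405 mol; H: 0.572 / 1.008 = 0.5675 mol; N: 1.59 / 14.01 = 0.1135 mol
Smallest is N at 0.1135 mol; normalising gives C 3.001, H 5.000, N 1.000
→ C3H5N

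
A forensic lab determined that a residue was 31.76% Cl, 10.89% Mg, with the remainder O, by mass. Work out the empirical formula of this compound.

Cl2MgO8

Assume 100 g: 31.76 g Cl, 10.89 g Mg, 57.35 g O.
Moles — Cl: 31.76 / 35.45 = 0.8959 mol; Mg: 10.89 / 24.31 = 0.448 mol; O: 57.35 / 16.00 = 3.584 mol
Ratios (÷ 0.448): Cl 2.000, Mg 1.000, O 8.001
→ Cl2MgO8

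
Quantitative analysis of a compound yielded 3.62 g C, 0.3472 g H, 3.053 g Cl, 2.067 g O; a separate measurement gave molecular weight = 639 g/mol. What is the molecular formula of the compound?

C21H24Cl6O9

Moles — C: 3.62 / 12.01 = 0.3014 mol; H: 0.3472 / 1.008 = 0.3444 mol; Cl: 3.053 / 35.45 = 0.08612 mol; O: 2.067 / 16.00 = 0.1292 mol
Divide by the smallest (0.08612 mol Cl): C 3.500, H 4.000, Cl 1.000, O 1.500
×2: C 7.00, H 8.00, Cl 2.00, O 3.00 → C7H8Cl2O3
Empirical-formula mass = 211.03 g/mol
n = 639 / 211.03 = 3.03 ≈ 3
Molecular formula = (C7H8Cl2O3)×3 = C21H24Cl6O9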